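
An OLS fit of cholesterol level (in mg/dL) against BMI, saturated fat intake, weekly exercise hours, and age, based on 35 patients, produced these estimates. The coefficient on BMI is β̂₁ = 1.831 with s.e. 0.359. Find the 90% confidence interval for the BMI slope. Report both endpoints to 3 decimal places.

df = n − k − 1 = 35 − 4 − 1 = 30.
t* = t_{0.05, 30} = 1.697261.
Margin = t* × SE = 1.697261 × 0.359 = 0.60932.
CI: 1.831 ± 0.60932 → (1.222, 2.440).
With 90% confidence, each one-unit increase in BMI is associated with a change of between 1.222 and 2.440 mg/dL in cholesterol level, holding the other predictors fixed.

(1.222, 2.440)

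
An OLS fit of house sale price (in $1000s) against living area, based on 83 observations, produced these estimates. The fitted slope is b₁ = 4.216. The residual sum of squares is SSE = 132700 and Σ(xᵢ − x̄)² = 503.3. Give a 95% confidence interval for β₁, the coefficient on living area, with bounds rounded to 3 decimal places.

(0.626, 7.806)

MSE = SSE/(n − 2) = 132700/81 = 1638.27.
SE(b₁) = √(MSE/Sₓₓ) = √(1638.27/503.3) = 1.80418.
df = n − 2 = 81.
t* = t_{0.025, 81} = 1.989686.
Margin = t* × SE = 1.989686 × 1.80418 = 3.58975.
CI: 4.216 ± 3.58975 → (0.626, 7.806).
With 95% confidence, each one-unit increase in living area is associated with a change of between 0.626 and 7.806 $1000s in house sale price.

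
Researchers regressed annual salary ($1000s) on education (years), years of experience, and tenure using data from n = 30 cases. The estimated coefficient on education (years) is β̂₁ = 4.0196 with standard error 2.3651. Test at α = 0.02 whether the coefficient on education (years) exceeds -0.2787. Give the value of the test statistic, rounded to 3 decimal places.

t = 1.817

H₀: β₁ = -0.2787 vs H₁: β₁ > -0.2787.
t = (β̂₁ − β₁⁰)/SE = (4.0196 − (-0.2787)) / 2.3651 = 1.817.
df = n − k − 1 = 30 − 3 − 1 = 26.
One-sided p ≈ 0.0404, which is ≥ 0.02, so fail to reject H₀.
The data do not give significant evidence that the true slope on education (years) exceeds -0.2787 $1000s per unit, holding the other predictors fixed.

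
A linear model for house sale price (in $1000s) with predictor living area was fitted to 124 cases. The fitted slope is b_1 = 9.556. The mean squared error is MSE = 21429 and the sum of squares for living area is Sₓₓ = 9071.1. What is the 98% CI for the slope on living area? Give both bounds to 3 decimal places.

SE(b_1) = √(MSE/Sₓₓ) = √(21429/9071.1) = 1.53699.
df = n − 2 = 122.
t* = t_{0.01, 122} = 2.357302.
Margin = t* × SE = 2.357302 × 1.53699 = 3.62315.
CI: 9.556 ± 3.62315 → (5.933, 13.179).
With 98% confidence, each one-unit increase in living area is associated with a change of between 5.933 and 13.179 $1000s in house sale price.

(5.933, 13.179)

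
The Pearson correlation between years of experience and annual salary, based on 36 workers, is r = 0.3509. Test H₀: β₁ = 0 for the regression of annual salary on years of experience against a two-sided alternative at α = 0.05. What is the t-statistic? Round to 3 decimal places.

t = 2.185

t = r·√(n − 2)/√(1 − r²) = 0.3509·√34/√0.876869 = 2.185.
df = n − 2 = 34.
Two-sided p ≈ 0.0359, which is < 0.05, so reject H₀.
There is evidence of a linear association between years of experience and annual salary.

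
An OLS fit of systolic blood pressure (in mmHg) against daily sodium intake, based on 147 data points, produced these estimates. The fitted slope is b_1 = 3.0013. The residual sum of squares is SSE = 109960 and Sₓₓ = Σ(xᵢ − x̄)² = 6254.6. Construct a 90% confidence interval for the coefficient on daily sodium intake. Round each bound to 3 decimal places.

MSE = SSE/(n − 2) = 109960/145 = 758.345.
SE(b_1) = √(MSE/Sₓₓ) = √(758.345/6254.6) = 0.348204.
df = n − 2 = 145.
t* = t_{0.05, 145} = 1.65543.
Margin = t* × SE = 1.65543 × 0.348204 = 0.57643.
CI: 3.0013 ± 0.57643 → (2.425, 3.578).
With 90% confidence, each one-unit increase in daily sodium intake is associated with a change of between 2.425 and 3.578 mmHg in systolic blood pressure.

(2.425, 3.578)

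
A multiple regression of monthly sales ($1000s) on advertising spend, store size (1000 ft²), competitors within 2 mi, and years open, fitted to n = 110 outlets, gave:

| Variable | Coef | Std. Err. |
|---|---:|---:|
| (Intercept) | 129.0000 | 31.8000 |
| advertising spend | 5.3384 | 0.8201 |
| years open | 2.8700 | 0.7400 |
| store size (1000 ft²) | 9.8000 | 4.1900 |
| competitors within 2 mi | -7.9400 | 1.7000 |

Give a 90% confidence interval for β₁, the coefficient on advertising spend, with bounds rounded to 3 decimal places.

Read off: b = 5.3384, SE = 0.8201 for advertising spend.
df = n − k − 1 = 110 − 4 − 1 = 105.
t* = t_{0.05, 105} = 1.659495.
Margin = t* × SE = 1.659495 × 0.8201 = 1.36095.
CI: 5.3384 ± 1.36095 → (3.977, 6.699).

(3.977, 6.699)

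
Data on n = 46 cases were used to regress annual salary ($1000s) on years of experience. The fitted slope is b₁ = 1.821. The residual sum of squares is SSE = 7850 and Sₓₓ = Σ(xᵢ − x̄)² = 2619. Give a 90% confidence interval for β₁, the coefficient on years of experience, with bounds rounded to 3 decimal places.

MSE = SSE/(n − 2) = 7850/44 = 178.409.
SE(b₁) = √(MSE/Sₓₓ) = √(178.409/2619) = 0.261.
df = n − 2 = 44.
t* = t_{0.05, 44} = 1.68023.
Margin = t* × SE = 1.68023 × 0.261 = 0.43854.
CI: 1.821 ± 0.43854 → (1.382, 2.260).
With 90% confidence, each one-unit increase in years of experience is associated with a change of between 1.382 and 2.260 $1000s in annual salary.

(1.382, 2.260)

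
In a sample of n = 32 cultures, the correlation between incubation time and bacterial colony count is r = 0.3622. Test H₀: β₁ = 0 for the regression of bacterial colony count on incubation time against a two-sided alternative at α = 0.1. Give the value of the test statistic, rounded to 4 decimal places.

t = 2.1284

t = r·√(n − 2)/√(1 − r²) = 0.3622·√30/√0.868811 = 2.1284.
df = n − 2 = 30.
Two-sided p ≈ 0.0416, which is < 0.1, so reject H₀.
There is evidence of a linear association between incubation time and bacterial colony count.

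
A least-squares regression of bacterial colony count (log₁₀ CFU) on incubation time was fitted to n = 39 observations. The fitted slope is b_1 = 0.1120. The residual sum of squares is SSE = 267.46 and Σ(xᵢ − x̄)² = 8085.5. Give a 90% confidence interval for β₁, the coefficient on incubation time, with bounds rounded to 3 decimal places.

(0.062, 0.162)

MSE = SSE/(n − 2) = 267.46/37 = 7.22865.
SE(b_1) = √(MSE/Sₓₓ) = √(7.22865/8085.5) = 0.0299003.
df = n − 2 = 37.
t* = t_{0.05, 37} = 1.687094.
Margin = t* × SE = 1.687094 × 0.0299003 = 0.05044.
CI: 0.1120 ± 0.05044 → (0.062, 0.162).
With 90% confidence, each one-unit increase in incubation time is associated with a change of between 0.062 and 0.162 log₁₀ CFU in bacterial colony count.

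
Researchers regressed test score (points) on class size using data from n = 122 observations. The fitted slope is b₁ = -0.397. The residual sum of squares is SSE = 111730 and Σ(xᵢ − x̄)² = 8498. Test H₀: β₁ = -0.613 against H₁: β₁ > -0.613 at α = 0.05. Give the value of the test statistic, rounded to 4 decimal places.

t = 0.6526

MSE = SSE/(n − 2) = 111730/120 = 931.083.
SE(b₁) = √(MSE/Sₓₓ) = √(931.083/8498) = 0.331006.
t = (-0.397 − (-0.613)) / 0.331006 = 0.6526.
df = n − 2 = 120.
One-sided p ≈ 0.2576, which is ≥ 0.05, so fail to reject H₀.
The data do not give significant evidence that the true slope on class size exceeds -0.613 points per unit.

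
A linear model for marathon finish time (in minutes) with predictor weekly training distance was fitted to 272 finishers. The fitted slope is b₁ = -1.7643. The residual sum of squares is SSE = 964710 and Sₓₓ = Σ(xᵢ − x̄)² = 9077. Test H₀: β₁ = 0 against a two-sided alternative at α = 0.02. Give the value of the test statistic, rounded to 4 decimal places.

MSE = SSE/(n − 2) = 964710/270 = 3573.
SE(b₁) = √(MSE/Sₓₓ) = √(3573/9077) = 0.627401.
t = -1.7643 / 0.627401 = -2.8121.
df = n − 2 = 270.
Two-sided p ≈ 0.0053, which is < 0.02, so reject H₀.
There is evidence that weekly training distance is associated with marathon finish time.

t = -2.8121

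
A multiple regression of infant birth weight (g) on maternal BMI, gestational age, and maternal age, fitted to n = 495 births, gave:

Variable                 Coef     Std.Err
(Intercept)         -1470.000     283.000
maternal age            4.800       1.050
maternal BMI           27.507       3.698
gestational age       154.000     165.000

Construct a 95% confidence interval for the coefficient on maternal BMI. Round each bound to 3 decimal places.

(20.241, 34.773)

Read off: b = 27.507, SE = 3.698 for maternal BMI.
df = n − k − 1 = 495 − 3 − 1 = 491.
t* = t_{0.025, 491} = 1.964807.
Margin = t* × SE = 1.964807 × 3.698 = 7.26586.
CI: 27.507 ± 7.26586 → (20.241, 34.773).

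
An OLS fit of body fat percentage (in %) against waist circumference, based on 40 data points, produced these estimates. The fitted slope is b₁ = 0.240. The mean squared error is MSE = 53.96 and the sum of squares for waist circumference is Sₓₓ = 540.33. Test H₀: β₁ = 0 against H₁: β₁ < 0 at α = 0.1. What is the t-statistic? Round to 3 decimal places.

t = 0.759

SE(b₁) = √(MSE/Sₓₓ) = √(53.96/540.33) = 0.316014.
t = 0.240 / 0.316014 = 0.759.
df = n − 2 = 38.
One-sided p ≈ 0.7739, which is ≥ 0.1, so fail to reject H₀.
The data do not give significant evidence that the true slope on waist circumference is negative.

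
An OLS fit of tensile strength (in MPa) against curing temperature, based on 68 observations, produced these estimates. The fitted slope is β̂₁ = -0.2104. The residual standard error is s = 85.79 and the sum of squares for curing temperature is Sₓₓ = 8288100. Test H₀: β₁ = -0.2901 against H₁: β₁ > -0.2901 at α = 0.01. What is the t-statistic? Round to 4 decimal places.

t = 2.6745

SE(β̂₁) = s/√Sₓₓ = 85.79/√8288100 = 0.0297995.
t = (-0.2104 − (-0.2901)) / 0.0297995 = 2.6745.
df = n − 2 = 66.
One-sided p ≈ 0.0047, which is < 0.01, so reject H₀.
There is evidence that the true slope on curing temperature exceeds -0.2901 MPa per unit.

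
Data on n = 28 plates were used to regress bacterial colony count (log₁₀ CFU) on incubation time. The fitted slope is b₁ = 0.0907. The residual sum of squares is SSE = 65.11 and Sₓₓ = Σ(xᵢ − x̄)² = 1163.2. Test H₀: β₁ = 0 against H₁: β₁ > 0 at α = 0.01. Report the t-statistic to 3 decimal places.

MSE = SSE/(n − 2) = 65.11/26 = 2.50423.
SE(b₁) = √(MSE/Sₓₓ) = √(2.50423/1163.2) = 0.0463991.
t = 0.0907 / 0.0463991 = 1.955.
df = n − 2 = 26.
One-sided p ≈ 0.0307, which is ≥ 0.01, so fail to reject H₀.
The data do not give significant evidence that the true slope on incubation time is positive.

t = 1.955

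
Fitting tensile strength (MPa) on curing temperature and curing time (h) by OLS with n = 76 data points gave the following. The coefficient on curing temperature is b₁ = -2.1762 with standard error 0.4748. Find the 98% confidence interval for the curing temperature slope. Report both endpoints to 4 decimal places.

df = n − k − 1 = 76 − 2 − 1 = 73.
t* = t_{0.01, 73} = 2.378522.
Margin = t* × SE = 2.378522 × 0.4748 = 1.129322.
CI: -2.1762 ± 1.129322 → (-3.3055, -1.0469).
With 98% confidence, each one-unit increase in curing temperature is associated with a change of between -3.3055 and -1.0469 MPa in tensile strength, holding the other predictors fixed.

(-3.3055, -1.0469)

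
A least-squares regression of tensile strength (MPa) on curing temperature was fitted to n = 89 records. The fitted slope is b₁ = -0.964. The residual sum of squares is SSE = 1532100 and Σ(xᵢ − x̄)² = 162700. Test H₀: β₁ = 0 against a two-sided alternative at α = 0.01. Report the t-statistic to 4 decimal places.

MSE = SSE/(n − 2) = 1532100/87 = 17610.3.
SE(b₁) = √(MSE/Sₓₓ) = √(17610.3/162700) = 0.328996.
t = -0.964 / 0.328996 = -2.9301.
df = n − 2 = 87.
Two-sided p ≈ 0.0043, which is < 0.01, so reject H₀.
There is evidence that curing temperature is associated with tensile strength.

t = -2.9301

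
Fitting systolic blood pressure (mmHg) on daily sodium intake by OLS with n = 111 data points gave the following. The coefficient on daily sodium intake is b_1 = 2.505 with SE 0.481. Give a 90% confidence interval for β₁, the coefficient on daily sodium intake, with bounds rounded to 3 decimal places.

df = n − 2 = 111 − 2 = 109.
t* = t_{0.05, 109} = 1.658953.
Margin = t* × SE = 1.658953 × 0.481 = 0.79796.
CI: 2.505 ± 0.79796 → (1.707, 3.303).
With 90% confidence, each one-unit increase in daily sodium intake is associated with a change of between 1.707 and 3.303 mmHg in systolic blood pressure.

(1.707, 3.303)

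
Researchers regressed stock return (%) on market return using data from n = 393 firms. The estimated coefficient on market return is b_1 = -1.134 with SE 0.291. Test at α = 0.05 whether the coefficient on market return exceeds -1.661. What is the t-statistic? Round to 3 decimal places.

t = 1.811

H₀: β₁ = -1.661 vs H₁: β₁ > -1.661.
t = (b_1 − β₁⁰)/SE = (-1.134 − (-1.661)) / 0.291 = 1.811.
df = n − 2 = 393 − 2 = 391.
One-sided p ≈ 0.0355, which is < 0.05, so reject H₀.
There is evidence that the true slope on market return exceeds -1.661 % per unit.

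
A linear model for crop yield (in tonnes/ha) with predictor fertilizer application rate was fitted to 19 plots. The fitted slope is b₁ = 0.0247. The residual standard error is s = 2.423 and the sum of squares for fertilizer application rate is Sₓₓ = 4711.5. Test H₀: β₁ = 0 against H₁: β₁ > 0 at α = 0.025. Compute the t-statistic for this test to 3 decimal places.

t = 0.700

SE(b₁) = s/√Sₓₓ = 2.423/√4711.5 = 0.0352999.
t = 0.0247 / 0.0352999 = 0.700.
df = n − 2 = 17.
One-sided p ≈ 0.2468, which is ≥ 0.025, so fail to reject H₀.
The data do not give significant evidence that the true slope on fertilizer application rate is positive.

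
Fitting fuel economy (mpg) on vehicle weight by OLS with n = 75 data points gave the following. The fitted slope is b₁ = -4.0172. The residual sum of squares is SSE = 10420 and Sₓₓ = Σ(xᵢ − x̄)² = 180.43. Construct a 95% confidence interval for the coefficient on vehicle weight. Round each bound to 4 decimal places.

(-5.7899, -2.2445)

MSE = SSE/(n − 2) = 10420/73 = 142.74.
SE(b₁) = √(MSE/Sₓₓ) = √(142.74/180.43) = 0.889443.
df = n − 2 = 73.
t* = t_{0.025, 73} = 1.992997.
Margin = t* × SE = 1.992997 × 0.889443 = 1.772657.
CI: -4.0172 ± 1.772657 → (-5.7899, -2.2445).
With 95% confidence, each one-unit increase in vehicle weight is associated with a change of between -5.7899 and -2.2445 mpg in fuel economy.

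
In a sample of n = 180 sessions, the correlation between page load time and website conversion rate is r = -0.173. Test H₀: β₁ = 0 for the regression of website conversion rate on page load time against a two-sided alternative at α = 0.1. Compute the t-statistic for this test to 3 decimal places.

t = r·√(n − 2)/√(1 − r²) = -0.173·√178/√0.970071 = -2.343.
df = n − 2 = 178.
Two-sided p ≈ 0.0202, which is < 0.1, so reject H₀.
There is evidence of a linear association between page load time and website conversion rate.

t = -2.343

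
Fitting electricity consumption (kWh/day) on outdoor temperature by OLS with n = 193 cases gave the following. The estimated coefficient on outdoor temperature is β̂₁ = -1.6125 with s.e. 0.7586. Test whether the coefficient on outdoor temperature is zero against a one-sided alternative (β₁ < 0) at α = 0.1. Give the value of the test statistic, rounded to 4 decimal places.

H₀: β₁ = 0 vs H₁: β₁ < 0.
t = (β̂₁ − β₁⁰)/SE = -1.6125 / 0.7586 = -2.1256.
df = n − 2 = 193 − 2 = 191.
One-sided p ≈ 0.0174, which is < 0.1, so reject H₀.
There is evidence that the true slope on outdoor temperature is negative.

t = -2.1256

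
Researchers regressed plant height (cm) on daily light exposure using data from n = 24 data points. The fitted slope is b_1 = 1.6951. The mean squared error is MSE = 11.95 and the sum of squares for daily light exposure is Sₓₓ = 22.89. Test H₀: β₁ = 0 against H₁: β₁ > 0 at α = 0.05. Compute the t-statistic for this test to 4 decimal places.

t = 2.3460

SE(b_1) = √(MSE/Sₓₓ) = √(11.95/22.89) = 0.722539.
t = 1.6951 / 0.722539 = 2.3460.
df = n − 2 = 22.
One-sided p ≈ 0.0142, which is < 0.05, so reject H₀.
There is evidence that the true slope on daily light exposure is positive.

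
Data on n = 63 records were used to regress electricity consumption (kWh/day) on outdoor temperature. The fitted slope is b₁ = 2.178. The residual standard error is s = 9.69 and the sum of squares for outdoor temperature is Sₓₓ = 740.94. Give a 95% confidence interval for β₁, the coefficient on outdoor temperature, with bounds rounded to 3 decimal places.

SE(b₁) = s/√Sₓₓ = 9.69/√740.94 = 0.355985.
df = n − 2 = 61.
t* = t_{0.025, 61} = 1.999624.
Margin = t* × SE = 1.999624 × 0.355985 = 0.71184.
CI: 2.178 ± 0.71184 → (1.466, 2.890).
With 95% confidence, each one-unit increase in outdoor temperature is associated with a change of between 1.466 and 2.890 kWh/day in electricity consumption.

(1.466, 2.890)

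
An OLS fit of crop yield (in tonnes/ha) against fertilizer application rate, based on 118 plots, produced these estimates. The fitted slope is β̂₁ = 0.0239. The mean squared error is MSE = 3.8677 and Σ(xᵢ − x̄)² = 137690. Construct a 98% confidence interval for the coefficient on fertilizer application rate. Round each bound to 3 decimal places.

SE(β̂₁) = √(MSE/Sₓₓ) = √(3.8677/137690) = 0.00529999.
df = n − 2 = 116.
t* = t_{0.01, 116} = 2.358924.
Margin = t* × SE = 2.358924 × 0.00529999 = 0.01250.
CI: 0.0239 ± 0.01250 → (0.011, 0.036).
With 98% confidence, each one-unit increase in fertilizer application rate is associated with a change of between 0.011 and 0.036 tonnes/ha in crop yield.

(0.011, 0.036)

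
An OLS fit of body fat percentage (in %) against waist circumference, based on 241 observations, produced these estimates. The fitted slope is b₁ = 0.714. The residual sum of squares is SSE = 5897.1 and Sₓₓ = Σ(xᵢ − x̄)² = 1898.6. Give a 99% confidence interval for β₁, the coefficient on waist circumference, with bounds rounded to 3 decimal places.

MSE = SSE/(n − 2) = 5897.1/239 = 24.6741.
SE(b₁) = √(MSE/Sₓₓ) = √(24.6741/1898.6) = 0.114.
df = n − 2 = 239.
t* = t_{0.005, 239} = 2.596556.
Margin = t* × SE = 2.596556 × 0.114 = 0.29601.
CI: 0.714 ± 0.29601 → (0.418, 1.010).
With 99% confidence, each one-unit increase in waist circumference is associated with a change of between 0.418 and 1.010 % in body fat percentage.

(0.418, 1.010)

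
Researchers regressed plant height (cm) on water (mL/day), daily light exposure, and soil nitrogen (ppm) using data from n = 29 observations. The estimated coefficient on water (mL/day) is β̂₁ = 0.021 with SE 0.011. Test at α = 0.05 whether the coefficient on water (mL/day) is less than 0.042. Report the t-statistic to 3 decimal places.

H₀: β₁ = 0.042 vs H₁: β₁ < 0.042.
t = (β̂₁ − β₁⁰)/SE = (0.021 − 0.042) / 0.011 = -1.909.
df = n − k − 1 = 29 − 3 − 1 = 25.
One-sided p ≈ 0.0339, which is < 0.05, so reject H₀.
There is evidence that the true slope on water (mL/day) is below 0.042 cm per unit, holding the other predictors fixed.

t = -1.909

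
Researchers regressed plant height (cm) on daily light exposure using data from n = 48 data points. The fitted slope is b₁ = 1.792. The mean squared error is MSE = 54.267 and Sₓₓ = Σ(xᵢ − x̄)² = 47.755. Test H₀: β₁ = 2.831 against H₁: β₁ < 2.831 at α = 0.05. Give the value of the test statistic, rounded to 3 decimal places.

SE(b₁) = √(MSE/Sₓₓ) = √(54.267/47.755) = 1.066.
t = (1.792 − 2.831) / 1.066 = -0.975.
df = n − 2 = 46.
One-sided p ≈ 0.1674, which is ≥ 0.05, so fail to reject H₀.
The data do not give significant evidence that the true slope on daily light exposure is below 2.831 cm per unit.

t = -0.975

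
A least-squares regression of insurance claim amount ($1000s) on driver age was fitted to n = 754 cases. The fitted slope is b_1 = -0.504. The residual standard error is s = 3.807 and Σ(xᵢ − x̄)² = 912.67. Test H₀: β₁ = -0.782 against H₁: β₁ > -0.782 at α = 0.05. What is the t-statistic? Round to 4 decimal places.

t = 2.2061

SE(b_1) = s/√Sₓₓ = 3.807/√912.67 = 0.126016.
t = (-0.504 − (-0.782)) / 0.126016 = 2.2061.
df = n − 2 = 752.
One-sided p ≈ 0.0138, which is < 0.05, so reject H₀.
There is evidence that the true slope on driver age exceeds -0.782 $1000s per unit.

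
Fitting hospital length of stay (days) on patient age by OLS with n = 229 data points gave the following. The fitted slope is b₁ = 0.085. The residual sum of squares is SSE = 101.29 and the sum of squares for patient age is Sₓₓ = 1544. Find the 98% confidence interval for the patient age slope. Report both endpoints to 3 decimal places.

MSE = SSE/(n − 2) = 101.29/227 = 0.446211.
SE(b₁) = √(MSE/Sₓₓ) = √(0.446211/1544) = 0.0169999.
df = n − 2 = 227.
t* = t_{0.01, 227} = 2.342887.
Margin = t* × SE = 2.342887 × 0.0169999 = 0.03983.
CI: 0.085 ± 0.03983 → (0.045, 0.125).
With 98% confidence, each one-unit increase in patient age is associated with a change of between 0.045 and 0.125 days in hospital length of stay.

(0.045, 0.125)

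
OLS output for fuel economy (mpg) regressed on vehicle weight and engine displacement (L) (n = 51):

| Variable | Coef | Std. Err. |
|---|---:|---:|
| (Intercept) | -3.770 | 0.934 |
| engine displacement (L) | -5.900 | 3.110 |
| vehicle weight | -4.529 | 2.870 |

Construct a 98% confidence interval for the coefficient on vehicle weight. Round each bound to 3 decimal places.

(-11.436, 2.378)

Read off: b = -4.529, SE = 2.870 for vehicle weight.
df = n − k − 1 = 51 − 2 − 1 = 48.
t* = t_{0.01, 48} = 2.406581.
Margin = t* × SE = 2.406581 × 2.870 = 6.90689.
CI: -4.529 ± 6.90689 → (-11.436, 2.378).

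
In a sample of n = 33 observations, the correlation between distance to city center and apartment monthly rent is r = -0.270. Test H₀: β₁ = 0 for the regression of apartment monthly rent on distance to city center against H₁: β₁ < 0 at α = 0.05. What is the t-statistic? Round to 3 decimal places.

t = -1.561

t = r·√(n − 2)/√(1 − r²) = -0.270·√31/√0.9271 = -1.561.
df = n − 2 = 31.
One-sided p ≈ 0.0643, which is ≥ 0.05, so fail to reject H₀.
The data do not give significant evidence of a linear association between distance to city center and apartment monthly rent.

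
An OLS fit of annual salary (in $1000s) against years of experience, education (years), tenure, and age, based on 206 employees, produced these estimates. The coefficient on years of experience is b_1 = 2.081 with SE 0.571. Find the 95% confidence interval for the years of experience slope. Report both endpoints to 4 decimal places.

df = n − k − 1 = 206 − 4 − 1 = 201.
t* = t_{0.025, 201} = 1.971837.
Margin = t* × SE = 1.971837 × 0.571 = 1.125919.
CI: 2.081 ± 1.125919 → (0.9551, 3.2069).
With 95% confidence, each one-unit increase in years of experience is associated with a change of between 0.9551 and 3.2069 $1000s in annual salary, holding the other predictors fixed.

(0.9551, 3.2069)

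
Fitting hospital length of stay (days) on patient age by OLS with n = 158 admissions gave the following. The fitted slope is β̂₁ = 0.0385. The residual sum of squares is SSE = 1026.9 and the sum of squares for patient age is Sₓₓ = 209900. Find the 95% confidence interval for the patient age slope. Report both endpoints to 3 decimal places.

(0.027, 0.050)

MSE = SSE/(n − 2) = 1026.9/156 = 6.58269.
SE(β̂₁) = √(MSE/Sₓₓ) = √(6.58269/209900) = 0.0056001.
df = n − 2 = 156.
t* = t_{0.025, 156} = 1.975288.
Margin = t* × SE = 1.975288 × 0.0056001 = 0.01106.
CI: 0.0385 ± 0.01106 → (0.027, 0.050).
With 95% confidence, each one-unit increase in patient age is associated with a change of between 0.027 and 0.050 days in hospital length of stay.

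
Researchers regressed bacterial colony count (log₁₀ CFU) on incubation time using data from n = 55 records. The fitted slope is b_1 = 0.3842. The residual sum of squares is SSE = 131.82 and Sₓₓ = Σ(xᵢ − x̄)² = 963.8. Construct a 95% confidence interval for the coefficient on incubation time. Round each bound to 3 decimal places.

(0.282, 0.486)

MSE = SSE/(n − 2) = 131.82/53 = 2.48717.
SE(b_1) = √(MSE/Sₓₓ) = √(2.48717/963.8) = 0.0507995.
df = n − 2 = 53.
t* = t_{0.025, 53} = 2.005746.
Margin = t* × SE = 2.005746 × 0.0507995 = 0.10189.
CI: 0.3842 ± 0.10189 → (0.282, 0.486).
With 95% confidence, each one-unit increase in incubation time is associated with a change of between 0.282 and 0.486 log₁₀ CFU in bacterial colony count.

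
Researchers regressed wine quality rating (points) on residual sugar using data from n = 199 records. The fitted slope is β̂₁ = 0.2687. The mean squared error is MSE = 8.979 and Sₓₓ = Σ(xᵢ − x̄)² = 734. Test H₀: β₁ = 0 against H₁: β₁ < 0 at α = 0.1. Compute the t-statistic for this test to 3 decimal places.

t = 2.429

SE(β̂₁) = √(MSE/Sₓₓ) = √(8.979/734) = 0.110603.
t = 0.2687 / 0.110603 = 2.429.
df = n − 2 = 197.
One-sided p ≈ 0.9920, which is ≥ 0.1, so fail to reject H₀.
The data do not give significant evidence that the true slope on residual sugar is negative.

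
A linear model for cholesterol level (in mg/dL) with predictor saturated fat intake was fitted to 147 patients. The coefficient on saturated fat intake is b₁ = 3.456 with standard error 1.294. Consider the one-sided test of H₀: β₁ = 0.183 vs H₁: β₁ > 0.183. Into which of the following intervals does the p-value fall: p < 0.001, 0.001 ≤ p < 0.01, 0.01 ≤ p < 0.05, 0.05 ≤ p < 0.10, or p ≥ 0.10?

0.001 ≤ p < 0.01

t = (3.456 − 0.183) / 1.294 = 2.529.
df = n − 2 = 147 − 2 = 145.
One-sided p = P(T_{145} > t) ≈ 0.0062.
So 0.001 ≤ p < 0.01.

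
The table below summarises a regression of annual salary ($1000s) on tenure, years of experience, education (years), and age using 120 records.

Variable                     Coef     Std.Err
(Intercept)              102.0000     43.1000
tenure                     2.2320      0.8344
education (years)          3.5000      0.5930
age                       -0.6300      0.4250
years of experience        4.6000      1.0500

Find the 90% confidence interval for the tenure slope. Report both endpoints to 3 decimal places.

(0.848, 3.616)

Read off: b = 2.2320, SE = 0.8344 for tenure.
df = n − k − 1 = 120 − 4 − 1 = 115.
t* = t_{0.05, 115} = 1.658212.
Margin = t* × SE = 1.658212 × 0.8344 = 1.38361.
CI: 2.2320 ± 1.38361 → (0.848, 3.616).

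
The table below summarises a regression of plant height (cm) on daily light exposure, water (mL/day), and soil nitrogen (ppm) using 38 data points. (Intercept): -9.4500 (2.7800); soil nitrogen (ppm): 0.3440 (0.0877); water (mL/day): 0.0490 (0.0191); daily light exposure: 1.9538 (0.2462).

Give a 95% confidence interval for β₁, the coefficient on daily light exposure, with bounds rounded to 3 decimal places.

Read off: b = 1.9538, SE = 0.2462 for daily light exposure.
df = n − k − 1 = 38 − 3 − 1 = 34.
t* = t_{0.025, 34} = 2.032245.
Margin = t* × SE = 2.032245 × 0.2462 = 0.50034.
CI: 1.9538 ± 0.50034 → (1.453, 2.454).

(1.453, 2.454)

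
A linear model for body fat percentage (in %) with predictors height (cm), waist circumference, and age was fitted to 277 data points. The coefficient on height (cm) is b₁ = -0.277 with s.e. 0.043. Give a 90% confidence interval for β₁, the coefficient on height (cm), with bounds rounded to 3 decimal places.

(-0.348, -0.206)

df = n − k − 1 = 277 − 3 − 1 = 273.
t* = t_{0.05, 273} = 1.650454.
Margin = t* × SE = 1.650454 × 0.043 = 0.07097.
CI: -0.277 ± 0.07097 → (-0.348, -0.206).
With 90% confidence, each one-unit increase in height (cm) is associated with a change of between -0.348 and -0.206 % in body fat percentage, holding the other predictors fixed.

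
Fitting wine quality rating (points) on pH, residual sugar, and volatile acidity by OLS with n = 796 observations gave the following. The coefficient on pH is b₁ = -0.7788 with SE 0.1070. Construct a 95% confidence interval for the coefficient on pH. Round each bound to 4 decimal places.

(-0.9888, -0.5688)

df = n − k − 1 = 796 − 3 − 1 = 792.
t* = t_{0.025, 792} = 1.962964.
Margin = t* × SE = 1.962964 × 0.1070 = 0.210037.
CI: -0.7788 ± 0.210037 → (-0.9888, -0.5688).
With 95% confidence, each one-unit increase in pH is associated with a change of between -0.9888 and -0.5688 points in wine quality rating, holding the other predictors fixed.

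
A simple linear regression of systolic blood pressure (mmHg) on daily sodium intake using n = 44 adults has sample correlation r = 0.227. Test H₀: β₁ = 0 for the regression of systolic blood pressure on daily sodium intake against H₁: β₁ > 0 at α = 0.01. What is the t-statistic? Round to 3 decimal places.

t = r·√(n − 2)/√(1 − r²) = 0.227·√42/√0.948471 = 1.511.
df = n − 2 = 42.
One-sided p ≈ 0.0692, which is ≥ 0.01, so fail to reject H₀.
The data do not give significant evidence of a linear association between daily sodium intake and systolic blood pressure.

t = 1.511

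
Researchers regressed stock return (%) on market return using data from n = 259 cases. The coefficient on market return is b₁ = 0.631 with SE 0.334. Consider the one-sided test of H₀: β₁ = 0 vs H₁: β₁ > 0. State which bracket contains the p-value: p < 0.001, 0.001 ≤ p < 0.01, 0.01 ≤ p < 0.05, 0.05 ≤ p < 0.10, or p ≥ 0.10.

t = 0.631 / 0.334 = 1.889.
df = n − 2 = 259 − 2 = 257.
One-sided p = P(T_{257} > t) ≈ 0.0300.
So 0.01 ≤ p < 0.05.

0.01 ≤ p < 0.05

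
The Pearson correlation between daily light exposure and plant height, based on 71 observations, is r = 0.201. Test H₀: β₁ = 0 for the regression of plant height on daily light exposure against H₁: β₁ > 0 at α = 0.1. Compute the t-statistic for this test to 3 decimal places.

t = r·√(n − 2)/√(1 − r²) = 0.201·√69/√0.959599 = 1.704.
df = n − 2 = 69.
One-sided p ≈ 0.0464, which is < 0.1, so reject H₀.
There is evidence of a linear association between daily light exposure and plant height.

t = 1.704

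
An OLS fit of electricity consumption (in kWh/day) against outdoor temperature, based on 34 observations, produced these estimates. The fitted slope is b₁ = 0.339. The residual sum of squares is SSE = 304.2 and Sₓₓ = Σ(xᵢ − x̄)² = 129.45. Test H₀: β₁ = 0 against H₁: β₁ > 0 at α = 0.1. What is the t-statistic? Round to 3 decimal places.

MSE = SSE/(n − 2) = 304.2/32 = 9.50625.
SE(b₁) = √(MSE/Sₓₓ) = √(9.50625/129.45) = 0.27099.
t = 0.339 / 0.27099 = 1.251.
df = n − 2 = 32.
One-sided p ≈ 0.1100, which is ≥ 0.1, so fail to reject H₀.
The data do not give significant evidence that the true slope on outdoor temperature is positive.

t = 1.251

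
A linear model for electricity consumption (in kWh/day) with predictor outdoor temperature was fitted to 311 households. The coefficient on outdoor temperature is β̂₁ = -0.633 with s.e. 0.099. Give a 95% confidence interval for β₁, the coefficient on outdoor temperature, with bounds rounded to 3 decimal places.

df = n − 2 = 311 − 2 = 309.
t* = t_{0.025, 309} = 1.967671.
Margin = t* × SE = 1.967671 × 0.099 = 0.19480.
CI: -0.633 ± 0.19480 → (-0.828, -0.438).
With 95% confidence, each one-unit increase in outdoor temperature is associated with a change of between -0.828 and -0.438 kWh/day in electricity consumption.

(-0.828, -0.438)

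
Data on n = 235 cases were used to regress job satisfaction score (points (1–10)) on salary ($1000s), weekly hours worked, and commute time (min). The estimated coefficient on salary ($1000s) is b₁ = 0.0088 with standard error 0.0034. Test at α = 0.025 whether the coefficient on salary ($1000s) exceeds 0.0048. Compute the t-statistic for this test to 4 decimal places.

t = 1.1765

H₀: β₁ = 0.0048 vs H₁: β₁ > 0.0048.
t = (b₁ − β₁⁰)/SE = (0.0088 − 0.0048) / 0.0034 = 1.1765.
df = n − k − 1 = 235 − 3 − 1 = 231.
One-sided p ≈ 0.1203, which is ≥ 0.025, so fail to reject H₀.
The data do not give significant evidence that the true slope on salary ($1000s) exceeds 0.0048 points (1–10) per unit, holding the other predictors fixed.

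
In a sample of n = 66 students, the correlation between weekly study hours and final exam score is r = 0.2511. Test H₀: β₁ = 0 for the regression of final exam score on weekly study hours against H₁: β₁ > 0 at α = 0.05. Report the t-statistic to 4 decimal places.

t = r·√(n − 2)/√(1 − r²) = 0.2511·√64/√0.936949 = 2.0753.
df = n − 2 = 64.
One-sided p ≈ 0.0210, which is < 0.05, so reject H₀.
There is evidence of a linear association between weekly study hours and final exam score.

t = 2.0753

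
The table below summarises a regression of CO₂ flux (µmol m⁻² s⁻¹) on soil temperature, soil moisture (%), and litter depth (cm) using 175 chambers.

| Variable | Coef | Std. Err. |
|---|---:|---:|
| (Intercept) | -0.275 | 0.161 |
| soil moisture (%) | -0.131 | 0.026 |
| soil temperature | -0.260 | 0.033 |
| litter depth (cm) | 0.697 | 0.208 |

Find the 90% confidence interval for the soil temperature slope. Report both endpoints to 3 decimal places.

Read off: b = -0.260, SE = 0.033 for soil temperature.
df = n − k − 1 = 175 − 3 − 1 = 171.
t* = t_{0.05, 171} = 1.653813.
Margin = t* × SE = 1.653813 × 0.033 = 0.05458.
CI: -0.260 ± 0.05458 → (-0.315, -0.205).

(-0.315, -0.205)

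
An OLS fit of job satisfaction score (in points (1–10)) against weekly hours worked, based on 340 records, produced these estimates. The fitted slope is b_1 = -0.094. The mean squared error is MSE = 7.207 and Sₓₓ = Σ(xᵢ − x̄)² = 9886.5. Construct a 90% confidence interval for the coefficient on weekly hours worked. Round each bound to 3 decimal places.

SE(b_1) = √(MSE/Sₓₓ) = √(7.207/9886.5) = 0.0269995.
df = n − 2 = 338.
t* = t_{0.05, 338} = 1.649374.
Margin = t* × SE = 1.649374 × 0.0269995 = 0.04453.
CI: -0.094 ± 0.04453 → (-0.139, -0.049).
With 90% confidence, each one-unit increase in weekly hours worked is associated with a change of between -0.139 and -0.049 points (1–10) in job satisfaction score.

(-0.139, -0.049)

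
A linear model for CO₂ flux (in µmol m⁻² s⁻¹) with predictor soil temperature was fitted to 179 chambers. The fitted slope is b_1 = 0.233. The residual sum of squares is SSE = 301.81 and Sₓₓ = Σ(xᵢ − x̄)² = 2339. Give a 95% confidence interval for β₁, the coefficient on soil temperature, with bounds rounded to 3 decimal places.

(0.180, 0.286)

MSE = SSE/(n − 2) = 301.81/177 = 1.70514.
SE(b_1) = √(MSE/Sₓₓ) = √(1.70514/2339) = 0.0270001.
df = n − 2 = 177.
t* = t_{0.025, 177} = 1.973457.
Margin = t* × SE = 1.973457 × 0.0270001 = 0.05328.
CI: 0.233 ± 0.05328 → (0.180, 0.286).
With 95% confidence, each one-unit increase in soil temperature is associated with a change of between 0.180 and 0.286 µmol m⁻² s⁻¹ in CO₂ flux.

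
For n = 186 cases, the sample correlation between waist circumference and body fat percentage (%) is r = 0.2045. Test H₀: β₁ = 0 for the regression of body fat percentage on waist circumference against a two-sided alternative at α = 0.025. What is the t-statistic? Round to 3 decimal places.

t = 2.834

t = r·√(n − 2)/√(1 − r²) = 0.2045·√184/√0.95818 = 2.834.
df = n − 2 = 184.
Two-sided p ≈ 0.0051, which is < 0.025, so reject H₀.
There is evidence of a linear association between waist circumference and body fat percentage.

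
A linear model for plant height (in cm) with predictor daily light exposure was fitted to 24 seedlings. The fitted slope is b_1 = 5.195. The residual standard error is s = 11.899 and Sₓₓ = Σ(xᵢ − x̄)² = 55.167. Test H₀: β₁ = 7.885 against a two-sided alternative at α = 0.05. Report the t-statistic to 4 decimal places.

SE(b_1) = s/√Sₓₓ = 11.899/√55.167 = 1.60203.
t = (5.195 − 7.885) / 1.60203 = -1.6791.
df = n − 2 = 22.
Two-sided p ≈ 0.1073, which is ≥ 0.05, so fail to reject H₀.
The data are consistent with a true slope of 7.885 cm per unit of daily light exposure.

t = -1.6791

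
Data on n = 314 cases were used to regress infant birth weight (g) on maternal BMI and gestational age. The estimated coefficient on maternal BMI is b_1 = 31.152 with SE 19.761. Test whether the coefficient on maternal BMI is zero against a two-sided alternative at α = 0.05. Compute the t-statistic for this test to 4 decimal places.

t = 1.5764

H₀: β₁ = 0 vs H₁: β₁ ≠ 0.
t = (b_1 − β₁⁰)/SE = 31.152 / 19.761 = 1.5764.
df = n − k − 1 = 314 − 2 − 1 = 311.
Two-sided p ≈ 0.1159, which is ≥ 0.05, so fail to reject H₀.
The data do not give significant evidence of an association between maternal BMI and infant birth weight, after adjusting for the other predictors.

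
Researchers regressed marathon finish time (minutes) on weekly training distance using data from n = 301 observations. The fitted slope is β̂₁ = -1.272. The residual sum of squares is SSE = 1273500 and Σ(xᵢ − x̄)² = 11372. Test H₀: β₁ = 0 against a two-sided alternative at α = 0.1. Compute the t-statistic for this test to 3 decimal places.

MSE = SSE/(n − 2) = 1273500/299 = 4259.2.
SE(β̂₁) = √(MSE/Sₓₓ) = √(4259.2/11372) = 0.611992.
t = -1.272 / 0.611992 = -2.078.
df = n − 2 = 299.
Two-sided p ≈ 0.0385, which is < 0.1, so reject H₀.
There is evidence that weekly training distance is associated with marathon finish time.

t = -2.078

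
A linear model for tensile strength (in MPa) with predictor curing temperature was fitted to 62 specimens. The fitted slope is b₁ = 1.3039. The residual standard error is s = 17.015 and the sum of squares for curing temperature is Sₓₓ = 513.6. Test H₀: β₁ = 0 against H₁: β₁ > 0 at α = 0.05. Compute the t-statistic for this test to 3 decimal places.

SE(b₁) = s/√Sₓₓ = 17.015/√513.6 = 0.750792.
t = 1.3039 / 0.750792 = 1.737.
df = n − 2 = 60.
One-sided p ≈ 0.0438, which is < 0.05, so reject H₀.
There is evidence that the true slope on curing temperature is positive.

t = 1.737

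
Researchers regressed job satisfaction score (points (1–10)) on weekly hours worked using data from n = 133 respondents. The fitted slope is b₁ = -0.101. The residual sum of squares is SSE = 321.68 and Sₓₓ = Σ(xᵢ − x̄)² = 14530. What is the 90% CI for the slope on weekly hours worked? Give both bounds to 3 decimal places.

MSE = SSE/(n − 2) = 321.68/131 = 2.45557.
SE(b₁) = √(MSE/Sₓₓ) = √(2.45557/14530) = 0.013.
df = n − 2 = 131.
t* = t_{0.05, 131} = 1.656569.
Margin = t* × SE = 1.656569 × 0.013 = 0.02154.
CI: -0.101 ± 0.02154 → (-0.123, -0.079).
With 90% confidence, each one-unit increase in weekly hours worked is associated with a change of between -0.123 and -0.079 points (1–10) in job satisfaction score.

(-0.123, -0.079)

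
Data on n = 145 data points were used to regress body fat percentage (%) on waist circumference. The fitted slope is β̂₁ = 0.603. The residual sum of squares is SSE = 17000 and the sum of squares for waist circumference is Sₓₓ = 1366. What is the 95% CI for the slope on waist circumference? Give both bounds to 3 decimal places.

(0.020, 1.186)

MSE = SSE/(n − 2) = 17000/143 = 118.881.
SE(β̂₁) = √(MSE/Sₓₓ) = √(118.881/1366) = 0.295006.
df = n − 2 = 143.
t* = t_{0.025, 143} = 1.976692.
Margin = t* × SE = 1.976692 × 0.295006 = 0.58314.
CI: 0.603 ± 0.58314 → (0.020, 1.186).
With 95% confidence, each one-unit increase in waist circumference is associated with a change of between 0.020 and 1.186 % in body fat percentage.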